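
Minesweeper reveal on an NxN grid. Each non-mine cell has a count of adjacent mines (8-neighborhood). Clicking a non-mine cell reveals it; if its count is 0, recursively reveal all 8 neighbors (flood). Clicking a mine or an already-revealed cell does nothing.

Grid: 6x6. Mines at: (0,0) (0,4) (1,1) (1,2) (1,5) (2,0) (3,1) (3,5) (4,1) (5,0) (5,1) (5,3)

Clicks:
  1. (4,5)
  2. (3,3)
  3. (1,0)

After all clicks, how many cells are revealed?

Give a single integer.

Click 1 (4,5) count=1: revealed 1 new [(4,5)] -> total=1
Click 2 (3,3) count=0: revealed 9 new [(2,2) (2,3) (2,4) (3,2) (3,3) (3,4) (4,2) (4,3) (4,4)] -> total=10
Click 3 (1,0) count=3: revealed 1 new [(1,0)] -> total=11

Answer: 11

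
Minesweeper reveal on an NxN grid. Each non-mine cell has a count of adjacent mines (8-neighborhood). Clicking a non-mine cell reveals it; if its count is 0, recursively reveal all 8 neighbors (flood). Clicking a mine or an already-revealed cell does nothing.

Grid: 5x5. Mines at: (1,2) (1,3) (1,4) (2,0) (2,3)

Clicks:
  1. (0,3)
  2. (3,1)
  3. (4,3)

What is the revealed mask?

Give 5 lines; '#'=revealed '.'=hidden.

Click 1 (0,3) count=3: revealed 1 new [(0,3)] -> total=1
Click 2 (3,1) count=1: revealed 1 new [(3,1)] -> total=2
Click 3 (4,3) count=0: revealed 9 new [(3,0) (3,2) (3,3) (3,4) (4,0) (4,1) (4,2) (4,3) (4,4)] -> total=11

Answer: ...#.
.....
.....
#####
#####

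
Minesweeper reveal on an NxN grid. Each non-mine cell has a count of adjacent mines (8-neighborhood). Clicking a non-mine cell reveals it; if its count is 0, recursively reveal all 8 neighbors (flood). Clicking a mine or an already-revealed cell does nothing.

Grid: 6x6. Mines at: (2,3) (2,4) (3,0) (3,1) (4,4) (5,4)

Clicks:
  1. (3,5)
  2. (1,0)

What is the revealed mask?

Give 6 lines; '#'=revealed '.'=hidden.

Click 1 (3,5) count=2: revealed 1 new [(3,5)] -> total=1
Click 2 (1,0) count=0: revealed 15 new [(0,0) (0,1) (0,2) (0,3) (0,4) (0,5) (1,0) (1,1) (1,2) (1,3) (1,4) (1,5) (2,0) (2,1) (2,2)] -> total=16

Answer: ######
######
###...
.....#
......
......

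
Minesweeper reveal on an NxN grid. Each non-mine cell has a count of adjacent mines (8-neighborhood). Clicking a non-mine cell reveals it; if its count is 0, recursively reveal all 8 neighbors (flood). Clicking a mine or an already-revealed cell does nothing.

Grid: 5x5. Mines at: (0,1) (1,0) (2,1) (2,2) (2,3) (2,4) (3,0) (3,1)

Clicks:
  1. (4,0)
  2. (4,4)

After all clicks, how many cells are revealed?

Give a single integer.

Click 1 (4,0) count=2: revealed 1 new [(4,0)] -> total=1
Click 2 (4,4) count=0: revealed 6 new [(3,2) (3,3) (3,4) (4,2) (4,3) (4,4)] -> total=7

Answer: 7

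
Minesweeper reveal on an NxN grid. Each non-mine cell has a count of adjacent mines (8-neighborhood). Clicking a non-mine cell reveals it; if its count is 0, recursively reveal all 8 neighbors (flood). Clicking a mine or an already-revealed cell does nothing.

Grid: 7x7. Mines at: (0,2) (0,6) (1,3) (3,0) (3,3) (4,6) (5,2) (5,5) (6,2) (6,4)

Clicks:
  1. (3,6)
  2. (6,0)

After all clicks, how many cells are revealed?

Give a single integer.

Answer: 7

Derivation:
Click 1 (3,6) count=1: revealed 1 new [(3,6)] -> total=1
Click 2 (6,0) count=0: revealed 6 new [(4,0) (4,1) (5,0) (5,1) (6,0) (6,1)] -> total=7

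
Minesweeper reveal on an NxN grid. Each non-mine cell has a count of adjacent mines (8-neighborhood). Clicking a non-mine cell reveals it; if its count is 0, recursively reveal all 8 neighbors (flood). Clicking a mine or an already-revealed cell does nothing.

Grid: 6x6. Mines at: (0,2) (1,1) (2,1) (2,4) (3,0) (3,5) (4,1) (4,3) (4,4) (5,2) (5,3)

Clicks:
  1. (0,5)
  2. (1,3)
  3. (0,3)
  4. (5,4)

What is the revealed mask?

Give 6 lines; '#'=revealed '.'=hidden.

Click 1 (0,5) count=0: revealed 6 new [(0,3) (0,4) (0,5) (1,3) (1,4) (1,5)] -> total=6
Click 2 (1,3) count=2: revealed 0 new [(none)] -> total=6
Click 3 (0,3) count=1: revealed 0 new [(none)] -> total=6
Click 4 (5,4) count=3: revealed 1 new [(5,4)] -> total=7

Answer: ...###
...###
......
......
......
....#.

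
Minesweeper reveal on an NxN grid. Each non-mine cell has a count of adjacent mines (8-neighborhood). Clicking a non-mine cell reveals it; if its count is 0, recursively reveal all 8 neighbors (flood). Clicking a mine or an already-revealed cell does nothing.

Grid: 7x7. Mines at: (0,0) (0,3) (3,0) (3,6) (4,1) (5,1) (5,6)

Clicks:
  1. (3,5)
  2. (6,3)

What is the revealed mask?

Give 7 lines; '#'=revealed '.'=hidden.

Answer: ....###
.######
.######
.#####.
..####.
..####.
..####.

Derivation:
Click 1 (3,5) count=1: revealed 1 new [(3,5)] -> total=1
Click 2 (6,3) count=0: revealed 31 new [(0,4) (0,5) (0,6) (1,1) (1,2) (1,3) (1,4) (1,5) (1,6) (2,1) (2,2) (2,3) (2,4) (2,5) (2,6) (3,1) (3,2) (3,3) (3,4) (4,2) (4,3) (4,4) (4,5) (5,2) (5,3) (5,4) (5,5) (6,2) (6,3) (6,4) (6,5)] -> total=32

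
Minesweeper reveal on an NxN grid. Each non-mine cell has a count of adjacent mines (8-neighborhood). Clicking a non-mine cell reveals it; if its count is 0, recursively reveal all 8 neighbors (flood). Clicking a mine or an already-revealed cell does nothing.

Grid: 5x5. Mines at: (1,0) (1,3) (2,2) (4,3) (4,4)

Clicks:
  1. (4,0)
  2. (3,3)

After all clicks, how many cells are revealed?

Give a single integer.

Click 1 (4,0) count=0: revealed 8 new [(2,0) (2,1) (3,0) (3,1) (3,2) (4,0) (4,1) (4,2)] -> total=8
Click 2 (3,3) count=3: revealed 1 new [(3,3)] -> total=9

Answer: 9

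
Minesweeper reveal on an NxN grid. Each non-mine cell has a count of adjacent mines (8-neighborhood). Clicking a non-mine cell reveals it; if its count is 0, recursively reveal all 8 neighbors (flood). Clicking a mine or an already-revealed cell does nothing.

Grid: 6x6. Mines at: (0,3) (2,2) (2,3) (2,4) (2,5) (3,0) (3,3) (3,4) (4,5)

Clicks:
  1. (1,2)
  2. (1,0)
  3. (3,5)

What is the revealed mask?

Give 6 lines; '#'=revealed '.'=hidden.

Click 1 (1,2) count=3: revealed 1 new [(1,2)] -> total=1
Click 2 (1,0) count=0: revealed 7 new [(0,0) (0,1) (0,2) (1,0) (1,1) (2,0) (2,1)] -> total=8
Click 3 (3,5) count=4: revealed 1 new [(3,5)] -> total=9

Answer: ###...
###...
##....
.....#
......
......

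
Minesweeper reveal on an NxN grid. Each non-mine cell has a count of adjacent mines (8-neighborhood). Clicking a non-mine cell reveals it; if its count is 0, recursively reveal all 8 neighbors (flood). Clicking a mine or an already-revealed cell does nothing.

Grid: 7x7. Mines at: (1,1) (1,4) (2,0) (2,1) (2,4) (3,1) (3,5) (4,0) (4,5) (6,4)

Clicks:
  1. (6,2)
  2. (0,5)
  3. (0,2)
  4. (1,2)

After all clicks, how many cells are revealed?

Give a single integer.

Answer: 19

Derivation:
Click 1 (6,2) count=0: revealed 16 new [(3,2) (3,3) (3,4) (4,1) (4,2) (4,3) (4,4) (5,0) (5,1) (5,2) (5,3) (5,4) (6,0) (6,1) (6,2) (6,3)] -> total=16
Click 2 (0,5) count=1: revealed 1 new [(0,5)] -> total=17
Click 3 (0,2) count=1: revealed 1 new [(0,2)] -> total=18
Click 4 (1,2) count=2: revealed 1 new [(1,2)] -> total=19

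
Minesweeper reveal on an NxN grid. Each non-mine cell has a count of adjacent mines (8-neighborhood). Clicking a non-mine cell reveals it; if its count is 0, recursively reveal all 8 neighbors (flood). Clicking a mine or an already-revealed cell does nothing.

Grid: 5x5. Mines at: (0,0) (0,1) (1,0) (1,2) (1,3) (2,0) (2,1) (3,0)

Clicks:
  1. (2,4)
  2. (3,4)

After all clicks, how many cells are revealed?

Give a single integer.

Click 1 (2,4) count=1: revealed 1 new [(2,4)] -> total=1
Click 2 (3,4) count=0: revealed 10 new [(2,2) (2,3) (3,1) (3,2) (3,3) (3,4) (4,1) (4,2) (4,3) (4,4)] -> total=11

Answer: 11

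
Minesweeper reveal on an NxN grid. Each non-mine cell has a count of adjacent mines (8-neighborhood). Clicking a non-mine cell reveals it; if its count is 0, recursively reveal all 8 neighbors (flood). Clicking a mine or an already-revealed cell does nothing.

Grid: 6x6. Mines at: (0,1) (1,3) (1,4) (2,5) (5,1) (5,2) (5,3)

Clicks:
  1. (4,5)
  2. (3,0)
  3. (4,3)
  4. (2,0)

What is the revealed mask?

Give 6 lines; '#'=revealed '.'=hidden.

Click 1 (4,5) count=0: revealed 6 new [(3,4) (3,5) (4,4) (4,5) (5,4) (5,5)] -> total=6
Click 2 (3,0) count=0: revealed 16 new [(1,0) (1,1) (1,2) (2,0) (2,1) (2,2) (2,3) (2,4) (3,0) (3,1) (3,2) (3,3) (4,0) (4,1) (4,2) (4,3)] -> total=22
Click 3 (4,3) count=2: revealed 0 new [(none)] -> total=22
Click 4 (2,0) count=0: revealed 0 new [(none)] -> total=22

Answer: ......
###...
#####.
######
######
....##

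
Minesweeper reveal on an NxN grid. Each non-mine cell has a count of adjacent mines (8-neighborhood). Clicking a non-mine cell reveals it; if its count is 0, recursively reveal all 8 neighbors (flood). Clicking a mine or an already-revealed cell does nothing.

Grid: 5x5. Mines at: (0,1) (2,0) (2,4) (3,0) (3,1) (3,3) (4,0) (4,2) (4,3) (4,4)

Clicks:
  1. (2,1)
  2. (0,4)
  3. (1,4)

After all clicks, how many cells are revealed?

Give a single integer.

Answer: 7

Derivation:
Click 1 (2,1) count=3: revealed 1 new [(2,1)] -> total=1
Click 2 (0,4) count=0: revealed 6 new [(0,2) (0,3) (0,4) (1,2) (1,3) (1,4)] -> total=7
Click 3 (1,4) count=1: revealed 0 new [(none)] -> total=7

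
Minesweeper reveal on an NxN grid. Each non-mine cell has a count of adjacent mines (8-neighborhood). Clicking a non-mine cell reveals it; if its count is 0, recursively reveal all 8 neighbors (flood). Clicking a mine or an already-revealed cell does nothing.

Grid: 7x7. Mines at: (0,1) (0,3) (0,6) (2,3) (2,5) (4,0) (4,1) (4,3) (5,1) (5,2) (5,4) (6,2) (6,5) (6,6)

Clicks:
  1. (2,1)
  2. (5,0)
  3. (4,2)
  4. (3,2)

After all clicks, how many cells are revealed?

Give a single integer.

Click 1 (2,1) count=0: revealed 9 new [(1,0) (1,1) (1,2) (2,0) (2,1) (2,2) (3,0) (3,1) (3,2)] -> total=9
Click 2 (5,0) count=3: revealed 1 new [(5,0)] -> total=10
Click 3 (4,2) count=4: revealed 1 new [(4,2)] -> total=11
Click 4 (3,2) count=3: revealed 0 new [(none)] -> total=11

Answer: 11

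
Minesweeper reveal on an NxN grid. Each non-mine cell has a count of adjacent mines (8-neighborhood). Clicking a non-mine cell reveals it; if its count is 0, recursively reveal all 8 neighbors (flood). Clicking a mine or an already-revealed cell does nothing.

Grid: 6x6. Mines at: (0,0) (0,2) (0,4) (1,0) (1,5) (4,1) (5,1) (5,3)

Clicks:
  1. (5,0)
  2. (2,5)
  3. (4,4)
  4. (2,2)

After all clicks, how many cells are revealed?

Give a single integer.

Answer: 21

Derivation:
Click 1 (5,0) count=2: revealed 1 new [(5,0)] -> total=1
Click 2 (2,5) count=1: revealed 1 new [(2,5)] -> total=2
Click 3 (4,4) count=1: revealed 1 new [(4,4)] -> total=3
Click 4 (2,2) count=0: revealed 18 new [(1,1) (1,2) (1,3) (1,4) (2,1) (2,2) (2,3) (2,4) (3,1) (3,2) (3,3) (3,4) (3,5) (4,2) (4,3) (4,5) (5,4) (5,5)] -> total=21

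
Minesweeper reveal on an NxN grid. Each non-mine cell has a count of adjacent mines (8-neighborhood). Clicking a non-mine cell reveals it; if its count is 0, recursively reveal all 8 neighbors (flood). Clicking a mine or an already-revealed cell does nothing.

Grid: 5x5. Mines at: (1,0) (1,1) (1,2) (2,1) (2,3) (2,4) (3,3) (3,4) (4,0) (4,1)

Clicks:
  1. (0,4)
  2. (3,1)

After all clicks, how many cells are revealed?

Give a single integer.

Click 1 (0,4) count=0: revealed 4 new [(0,3) (0,4) (1,3) (1,4)] -> total=4
Click 2 (3,1) count=3: revealed 1 new [(3,1)] -> total=5

Answer: 5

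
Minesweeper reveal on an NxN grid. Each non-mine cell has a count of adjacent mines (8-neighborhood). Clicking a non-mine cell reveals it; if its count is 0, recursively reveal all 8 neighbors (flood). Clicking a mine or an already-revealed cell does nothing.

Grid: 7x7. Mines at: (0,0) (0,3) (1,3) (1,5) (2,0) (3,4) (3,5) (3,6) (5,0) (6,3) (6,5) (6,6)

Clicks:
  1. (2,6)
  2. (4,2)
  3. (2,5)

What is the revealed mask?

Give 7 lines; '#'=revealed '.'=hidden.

Click 1 (2,6) count=3: revealed 1 new [(2,6)] -> total=1
Click 2 (4,2) count=0: revealed 12 new [(2,1) (2,2) (2,3) (3,1) (3,2) (3,3) (4,1) (4,2) (4,3) (5,1) (5,2) (5,3)] -> total=13
Click 3 (2,5) count=4: revealed 1 new [(2,5)] -> total=14

Answer: .......
.......
.###.##
.###...
.###...
.###...
.......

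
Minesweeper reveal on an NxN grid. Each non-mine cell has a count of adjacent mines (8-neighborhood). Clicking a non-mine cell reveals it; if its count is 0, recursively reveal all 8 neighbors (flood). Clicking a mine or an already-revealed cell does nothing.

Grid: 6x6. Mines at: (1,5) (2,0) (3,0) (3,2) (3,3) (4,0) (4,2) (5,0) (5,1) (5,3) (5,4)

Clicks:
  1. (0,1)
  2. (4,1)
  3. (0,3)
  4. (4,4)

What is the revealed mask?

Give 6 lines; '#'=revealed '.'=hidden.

Answer: #####.
#####.
.####.
......
.#..#.
......

Derivation:
Click 1 (0,1) count=0: revealed 14 new [(0,0) (0,1) (0,2) (0,3) (0,4) (1,0) (1,1) (1,2) (1,3) (1,4) (2,1) (2,2) (2,3) (2,4)] -> total=14
Click 2 (4,1) count=6: revealed 1 new [(4,1)] -> total=15
Click 3 (0,3) count=0: revealed 0 new [(none)] -> total=15
Click 4 (4,4) count=3: revealed 1 new [(4,4)] -> total=16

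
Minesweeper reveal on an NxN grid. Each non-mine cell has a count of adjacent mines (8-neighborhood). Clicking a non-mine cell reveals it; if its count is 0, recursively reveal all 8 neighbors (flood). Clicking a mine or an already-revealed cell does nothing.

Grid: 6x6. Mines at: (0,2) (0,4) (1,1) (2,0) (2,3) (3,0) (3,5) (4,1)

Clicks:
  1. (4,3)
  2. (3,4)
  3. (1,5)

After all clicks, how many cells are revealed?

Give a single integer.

Click 1 (4,3) count=0: revealed 11 new [(3,2) (3,3) (3,4) (4,2) (4,3) (4,4) (4,5) (5,2) (5,3) (5,4) (5,5)] -> total=11
Click 2 (3,4) count=2: revealed 0 new [(none)] -> total=11
Click 3 (1,5) count=1: revealed 1 new [(1,5)] -> total=12

Answer: 12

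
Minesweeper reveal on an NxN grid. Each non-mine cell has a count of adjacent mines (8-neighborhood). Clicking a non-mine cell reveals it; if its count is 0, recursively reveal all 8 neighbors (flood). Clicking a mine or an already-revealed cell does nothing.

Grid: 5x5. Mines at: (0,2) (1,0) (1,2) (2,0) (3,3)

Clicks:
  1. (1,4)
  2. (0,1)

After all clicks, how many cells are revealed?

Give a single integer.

Answer: 7

Derivation:
Click 1 (1,4) count=0: revealed 6 new [(0,3) (0,4) (1,3) (1,4) (2,3) (2,4)] -> total=6
Click 2 (0,1) count=3: revealed 1 new [(0,1)] -> total=7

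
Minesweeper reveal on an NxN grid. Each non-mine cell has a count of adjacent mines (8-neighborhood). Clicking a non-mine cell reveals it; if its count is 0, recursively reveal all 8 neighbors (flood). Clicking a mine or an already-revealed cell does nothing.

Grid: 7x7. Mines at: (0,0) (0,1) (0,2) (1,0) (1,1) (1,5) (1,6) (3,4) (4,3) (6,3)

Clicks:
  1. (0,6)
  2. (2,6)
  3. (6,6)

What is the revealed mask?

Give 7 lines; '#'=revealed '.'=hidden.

Click 1 (0,6) count=2: revealed 1 new [(0,6)] -> total=1
Click 2 (2,6) count=2: revealed 1 new [(2,6)] -> total=2
Click 3 (6,6) count=0: revealed 12 new [(2,5) (3,5) (3,6) (4,4) (4,5) (4,6) (5,4) (5,5) (5,6) (6,4) (6,5) (6,6)] -> total=14

Answer: ......#
.......
.....##
.....##
....###
....###
....###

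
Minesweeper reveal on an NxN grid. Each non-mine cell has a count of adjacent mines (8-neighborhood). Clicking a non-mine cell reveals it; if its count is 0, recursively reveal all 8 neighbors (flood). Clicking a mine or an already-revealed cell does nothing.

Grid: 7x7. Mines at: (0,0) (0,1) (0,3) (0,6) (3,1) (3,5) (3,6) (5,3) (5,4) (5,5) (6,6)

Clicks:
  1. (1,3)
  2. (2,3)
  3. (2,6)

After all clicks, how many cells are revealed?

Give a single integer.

Answer: 13

Derivation:
Click 1 (1,3) count=1: revealed 1 new [(1,3)] -> total=1
Click 2 (2,3) count=0: revealed 11 new [(1,2) (1,4) (2,2) (2,3) (2,4) (3,2) (3,3) (3,4) (4,2) (4,3) (4,4)] -> total=12
Click 3 (2,6) count=2: revealed 1 new [(2,6)] -> total=13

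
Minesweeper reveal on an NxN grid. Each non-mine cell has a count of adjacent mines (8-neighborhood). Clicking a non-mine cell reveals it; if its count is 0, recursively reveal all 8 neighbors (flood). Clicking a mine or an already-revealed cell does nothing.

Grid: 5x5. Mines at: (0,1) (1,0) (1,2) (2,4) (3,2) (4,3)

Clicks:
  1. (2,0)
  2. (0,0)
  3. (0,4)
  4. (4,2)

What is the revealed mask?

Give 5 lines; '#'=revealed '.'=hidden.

Answer: #..##
...##
#....
.....
..#..

Derivation:
Click 1 (2,0) count=1: revealed 1 new [(2,0)] -> total=1
Click 2 (0,0) count=2: revealed 1 new [(0,0)] -> total=2
Click 3 (0,4) count=0: revealed 4 new [(0,3) (0,4) (1,3) (1,4)] -> total=6
Click 4 (4,2) count=2: revealed 1 new [(4,2)] -> total=7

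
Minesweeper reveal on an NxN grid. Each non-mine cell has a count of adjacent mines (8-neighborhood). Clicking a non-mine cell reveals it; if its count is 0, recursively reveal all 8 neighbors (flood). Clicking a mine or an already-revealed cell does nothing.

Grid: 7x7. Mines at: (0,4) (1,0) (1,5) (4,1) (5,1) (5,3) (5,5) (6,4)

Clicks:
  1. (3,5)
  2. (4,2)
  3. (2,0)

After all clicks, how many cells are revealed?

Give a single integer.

Answer: 25

Derivation:
Click 1 (3,5) count=0: revealed 24 new [(0,1) (0,2) (0,3) (1,1) (1,2) (1,3) (1,4) (2,1) (2,2) (2,3) (2,4) (2,5) (2,6) (3,1) (3,2) (3,3) (3,4) (3,5) (3,6) (4,2) (4,3) (4,4) (4,5) (4,6)] -> total=24
Click 2 (4,2) count=3: revealed 0 new [(none)] -> total=24
Click 3 (2,0) count=1: revealed 1 new [(2,0)] -> total=25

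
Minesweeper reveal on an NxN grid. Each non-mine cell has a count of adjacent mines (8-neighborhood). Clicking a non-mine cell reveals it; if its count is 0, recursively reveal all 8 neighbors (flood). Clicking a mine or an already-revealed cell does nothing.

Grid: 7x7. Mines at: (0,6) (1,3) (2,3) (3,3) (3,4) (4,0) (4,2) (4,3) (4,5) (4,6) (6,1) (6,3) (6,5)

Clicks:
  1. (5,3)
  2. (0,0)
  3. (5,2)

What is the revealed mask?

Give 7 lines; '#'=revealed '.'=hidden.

Answer: ###....
###....
###....
###....
.......
..##...
.......

Derivation:
Click 1 (5,3) count=3: revealed 1 new [(5,3)] -> total=1
Click 2 (0,0) count=0: revealed 12 new [(0,0) (0,1) (0,2) (1,0) (1,1) (1,2) (2,0) (2,1) (2,2) (3,0) (3,1) (3,2)] -> total=13
Click 3 (5,2) count=4: revealed 1 new [(5,2)] -> total=14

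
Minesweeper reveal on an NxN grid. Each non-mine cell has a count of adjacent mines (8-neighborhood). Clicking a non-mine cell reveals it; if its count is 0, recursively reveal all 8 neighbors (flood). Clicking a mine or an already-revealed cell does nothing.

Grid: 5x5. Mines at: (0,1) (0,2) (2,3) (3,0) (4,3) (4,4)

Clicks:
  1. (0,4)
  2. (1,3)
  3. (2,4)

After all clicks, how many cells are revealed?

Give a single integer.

Answer: 5

Derivation:
Click 1 (0,4) count=0: revealed 4 new [(0,3) (0,4) (1,3) (1,4)] -> total=4
Click 2 (1,3) count=2: revealed 0 new [(none)] -> total=4
Click 3 (2,4) count=1: revealed 1 new [(2,4)] -> total=5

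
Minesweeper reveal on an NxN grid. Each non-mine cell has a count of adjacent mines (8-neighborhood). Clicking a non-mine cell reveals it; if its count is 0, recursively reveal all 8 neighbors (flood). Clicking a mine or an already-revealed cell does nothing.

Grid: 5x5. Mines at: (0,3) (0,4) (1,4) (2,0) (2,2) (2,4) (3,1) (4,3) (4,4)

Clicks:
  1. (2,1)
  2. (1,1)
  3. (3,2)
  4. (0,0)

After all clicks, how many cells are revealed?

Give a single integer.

Answer: 8

Derivation:
Click 1 (2,1) count=3: revealed 1 new [(2,1)] -> total=1
Click 2 (1,1) count=2: revealed 1 new [(1,1)] -> total=2
Click 3 (3,2) count=3: revealed 1 new [(3,2)] -> total=3
Click 4 (0,0) count=0: revealed 5 new [(0,0) (0,1) (0,2) (1,0) (1,2)] -> total=8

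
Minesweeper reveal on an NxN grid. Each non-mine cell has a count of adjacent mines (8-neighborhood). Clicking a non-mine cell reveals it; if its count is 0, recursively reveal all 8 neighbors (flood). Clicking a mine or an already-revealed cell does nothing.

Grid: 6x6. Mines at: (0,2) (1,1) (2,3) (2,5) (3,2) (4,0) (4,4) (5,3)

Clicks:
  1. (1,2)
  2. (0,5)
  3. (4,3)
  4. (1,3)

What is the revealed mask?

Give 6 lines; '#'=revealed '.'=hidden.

Click 1 (1,2) count=3: revealed 1 new [(1,2)] -> total=1
Click 2 (0,5) count=0: revealed 6 new [(0,3) (0,4) (0,5) (1,3) (1,4) (1,5)] -> total=7
Click 3 (4,3) count=3: revealed 1 new [(4,3)] -> total=8
Click 4 (1,3) count=2: revealed 0 new [(none)] -> total=8

Answer: ...###
..####
......
......
...#..
......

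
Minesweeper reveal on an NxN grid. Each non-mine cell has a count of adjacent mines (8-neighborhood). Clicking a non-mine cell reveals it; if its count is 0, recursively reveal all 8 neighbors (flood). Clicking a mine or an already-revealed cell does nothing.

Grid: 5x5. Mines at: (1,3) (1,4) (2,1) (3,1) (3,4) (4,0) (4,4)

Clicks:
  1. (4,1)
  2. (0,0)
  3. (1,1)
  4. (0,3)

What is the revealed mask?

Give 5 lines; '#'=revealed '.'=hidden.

Click 1 (4,1) count=2: revealed 1 new [(4,1)] -> total=1
Click 2 (0,0) count=0: revealed 6 new [(0,0) (0,1) (0,2) (1,0) (1,1) (1,2)] -> total=7
Click 3 (1,1) count=1: revealed 0 new [(none)] -> total=7
Click 4 (0,3) count=2: revealed 1 new [(0,3)] -> total=8

Answer: ####.
###..
.....
.....
.#...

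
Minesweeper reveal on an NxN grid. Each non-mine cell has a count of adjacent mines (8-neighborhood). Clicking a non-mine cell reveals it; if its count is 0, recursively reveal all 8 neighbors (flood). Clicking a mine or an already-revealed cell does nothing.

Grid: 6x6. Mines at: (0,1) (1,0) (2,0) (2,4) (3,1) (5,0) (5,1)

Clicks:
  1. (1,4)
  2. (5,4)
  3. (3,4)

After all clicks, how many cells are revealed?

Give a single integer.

Click 1 (1,4) count=1: revealed 1 new [(1,4)] -> total=1
Click 2 (5,4) count=0: revealed 12 new [(3,2) (3,3) (3,4) (3,5) (4,2) (4,3) (4,4) (4,5) (5,2) (5,3) (5,4) (5,5)] -> total=13
Click 3 (3,4) count=1: revealed 0 new [(none)] -> total=13

Answer: 13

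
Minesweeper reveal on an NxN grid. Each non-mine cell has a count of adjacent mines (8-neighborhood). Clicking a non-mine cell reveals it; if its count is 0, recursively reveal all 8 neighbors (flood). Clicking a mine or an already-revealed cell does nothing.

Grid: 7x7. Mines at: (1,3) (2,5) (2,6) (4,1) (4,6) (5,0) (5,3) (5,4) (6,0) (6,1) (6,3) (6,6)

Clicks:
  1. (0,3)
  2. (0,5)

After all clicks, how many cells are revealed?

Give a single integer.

Answer: 7

Derivation:
Click 1 (0,3) count=1: revealed 1 new [(0,3)] -> total=1
Click 2 (0,5) count=0: revealed 6 new [(0,4) (0,5) (0,6) (1,4) (1,5) (1,6)] -> total=7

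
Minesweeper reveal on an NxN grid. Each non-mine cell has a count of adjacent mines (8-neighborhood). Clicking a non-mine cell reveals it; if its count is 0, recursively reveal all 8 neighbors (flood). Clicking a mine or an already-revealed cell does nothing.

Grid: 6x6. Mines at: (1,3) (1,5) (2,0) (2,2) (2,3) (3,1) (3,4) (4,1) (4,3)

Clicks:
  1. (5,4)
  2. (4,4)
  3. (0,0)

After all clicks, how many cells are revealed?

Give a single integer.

Answer: 8

Derivation:
Click 1 (5,4) count=1: revealed 1 new [(5,4)] -> total=1
Click 2 (4,4) count=2: revealed 1 new [(4,4)] -> total=2
Click 3 (0,0) count=0: revealed 6 new [(0,0) (0,1) (0,2) (1,0) (1,1) (1,2)] -> total=8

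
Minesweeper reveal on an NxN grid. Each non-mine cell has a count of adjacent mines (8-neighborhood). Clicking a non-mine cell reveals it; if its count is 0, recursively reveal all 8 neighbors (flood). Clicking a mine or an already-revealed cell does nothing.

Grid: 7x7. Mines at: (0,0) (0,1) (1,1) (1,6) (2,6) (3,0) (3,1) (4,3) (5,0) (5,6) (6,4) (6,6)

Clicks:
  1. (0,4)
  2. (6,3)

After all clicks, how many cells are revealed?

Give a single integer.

Click 1 (0,4) count=0: revealed 16 new [(0,2) (0,3) (0,4) (0,5) (1,2) (1,3) (1,4) (1,5) (2,2) (2,3) (2,4) (2,5) (3,2) (3,3) (3,4) (3,5)] -> total=16
Click 2 (6,3) count=1: revealed 1 new [(6,3)] -> total=17

Answer: 17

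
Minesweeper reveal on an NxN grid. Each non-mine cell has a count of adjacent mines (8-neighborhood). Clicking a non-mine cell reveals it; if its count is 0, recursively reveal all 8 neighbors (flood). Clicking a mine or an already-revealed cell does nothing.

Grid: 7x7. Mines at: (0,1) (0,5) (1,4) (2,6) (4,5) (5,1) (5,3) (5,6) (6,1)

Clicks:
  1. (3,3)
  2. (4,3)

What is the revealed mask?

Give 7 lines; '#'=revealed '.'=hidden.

Answer: .......
####...
#####..
#####..
#####..
.......
.......

Derivation:
Click 1 (3,3) count=0: revealed 19 new [(1,0) (1,1) (1,2) (1,3) (2,0) (2,1) (2,2) (2,3) (2,4) (3,0) (3,1) (3,2) (3,3) (3,4) (4,0) (4,1) (4,2) (4,3) (4,4)] -> total=19
Click 2 (4,3) count=1: revealed 0 new [(none)] -> total=19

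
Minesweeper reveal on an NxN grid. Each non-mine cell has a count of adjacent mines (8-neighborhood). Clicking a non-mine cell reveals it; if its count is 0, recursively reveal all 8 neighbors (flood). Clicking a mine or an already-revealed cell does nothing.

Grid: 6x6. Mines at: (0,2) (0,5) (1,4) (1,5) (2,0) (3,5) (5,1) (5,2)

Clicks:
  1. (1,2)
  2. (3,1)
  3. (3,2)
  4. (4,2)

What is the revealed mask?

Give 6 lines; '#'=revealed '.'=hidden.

Answer: ......
.###..
.####.
.####.
.####.
......

Derivation:
Click 1 (1,2) count=1: revealed 1 new [(1,2)] -> total=1
Click 2 (3,1) count=1: revealed 1 new [(3,1)] -> total=2
Click 3 (3,2) count=0: revealed 13 new [(1,1) (1,3) (2,1) (2,2) (2,3) (2,4) (3,2) (3,3) (3,4) (4,1) (4,2) (4,3) (4,4)] -> total=15
Click 4 (4,2) count=2: revealed 0 new [(none)] -> total=15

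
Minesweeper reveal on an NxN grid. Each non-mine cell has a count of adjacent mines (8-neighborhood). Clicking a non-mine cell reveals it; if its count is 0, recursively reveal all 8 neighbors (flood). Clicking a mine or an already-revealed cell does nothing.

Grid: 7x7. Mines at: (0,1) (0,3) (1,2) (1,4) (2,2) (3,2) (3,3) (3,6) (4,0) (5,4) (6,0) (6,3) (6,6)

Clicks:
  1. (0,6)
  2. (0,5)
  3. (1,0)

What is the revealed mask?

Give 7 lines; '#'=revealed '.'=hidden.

Answer: .....##
#....##
.....##
.......
.......
.......
.......

Derivation:
Click 1 (0,6) count=0: revealed 6 new [(0,5) (0,6) (1,5) (1,6) (2,5) (2,6)] -> total=6
Click 2 (0,5) count=1: revealed 0 new [(none)] -> total=6
Click 3 (1,0) count=1: revealed 1 new [(1,0)] -> total=7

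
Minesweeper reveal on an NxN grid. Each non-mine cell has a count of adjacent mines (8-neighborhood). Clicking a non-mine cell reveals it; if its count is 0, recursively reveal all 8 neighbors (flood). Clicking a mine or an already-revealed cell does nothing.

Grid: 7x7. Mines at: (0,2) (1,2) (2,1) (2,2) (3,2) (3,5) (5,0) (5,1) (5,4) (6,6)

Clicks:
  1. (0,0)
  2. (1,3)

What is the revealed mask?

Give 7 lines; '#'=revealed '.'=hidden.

Answer: ##.....
##.#...
.......
.......
.......
.......
.......

Derivation:
Click 1 (0,0) count=0: revealed 4 new [(0,0) (0,1) (1,0) (1,1)] -> total=4
Click 2 (1,3) count=3: revealed 1 new [(1,3)] -> total=5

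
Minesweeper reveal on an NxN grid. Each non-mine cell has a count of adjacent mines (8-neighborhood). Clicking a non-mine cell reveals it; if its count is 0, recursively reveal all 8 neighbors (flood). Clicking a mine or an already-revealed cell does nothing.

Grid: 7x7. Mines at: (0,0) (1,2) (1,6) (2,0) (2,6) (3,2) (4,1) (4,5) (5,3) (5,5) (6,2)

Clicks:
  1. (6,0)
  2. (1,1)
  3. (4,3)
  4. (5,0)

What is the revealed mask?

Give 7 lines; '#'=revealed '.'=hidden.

Answer: .......
.#.....
.......
.......
...#...
##.....
##.....

Derivation:
Click 1 (6,0) count=0: revealed 4 new [(5,0) (5,1) (6,0) (6,1)] -> total=4
Click 2 (1,1) count=3: revealed 1 new [(1,1)] -> total=5
Click 3 (4,3) count=2: revealed 1 new [(4,3)] -> total=6
Click 4 (5,0) count=1: revealed 0 new [(none)] -> total=6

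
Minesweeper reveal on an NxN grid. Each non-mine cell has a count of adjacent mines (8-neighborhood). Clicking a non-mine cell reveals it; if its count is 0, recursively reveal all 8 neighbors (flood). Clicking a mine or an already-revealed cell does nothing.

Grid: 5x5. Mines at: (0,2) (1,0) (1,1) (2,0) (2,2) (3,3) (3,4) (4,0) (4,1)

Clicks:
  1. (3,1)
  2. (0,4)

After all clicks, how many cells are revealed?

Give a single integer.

Click 1 (3,1) count=4: revealed 1 new [(3,1)] -> total=1
Click 2 (0,4) count=0: revealed 6 new [(0,3) (0,4) (1,3) (1,4) (2,3) (2,4)] -> total=7

Answer: 7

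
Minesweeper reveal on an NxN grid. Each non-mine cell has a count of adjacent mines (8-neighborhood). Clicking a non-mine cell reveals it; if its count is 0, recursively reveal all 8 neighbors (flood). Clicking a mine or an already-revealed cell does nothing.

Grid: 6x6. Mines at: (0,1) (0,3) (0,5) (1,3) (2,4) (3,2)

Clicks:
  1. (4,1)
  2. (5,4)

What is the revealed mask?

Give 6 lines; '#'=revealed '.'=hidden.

Answer: ......
##....
##....
##.###
######
######

Derivation:
Click 1 (4,1) count=1: revealed 1 new [(4,1)] -> total=1
Click 2 (5,4) count=0: revealed 20 new [(1,0) (1,1) (2,0) (2,1) (3,0) (3,1) (3,3) (3,4) (3,5) (4,0) (4,2) (4,3) (4,4) (4,5) (5,0) (5,1) (5,2) (5,3) (5,4) (5,5)] -> total=21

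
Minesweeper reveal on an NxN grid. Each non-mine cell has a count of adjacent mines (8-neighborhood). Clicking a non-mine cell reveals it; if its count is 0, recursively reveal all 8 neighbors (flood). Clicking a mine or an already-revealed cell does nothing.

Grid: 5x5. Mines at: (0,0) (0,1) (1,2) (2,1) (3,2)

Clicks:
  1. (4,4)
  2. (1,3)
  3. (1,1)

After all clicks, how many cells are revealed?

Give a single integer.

Answer: 11

Derivation:
Click 1 (4,4) count=0: revealed 10 new [(0,3) (0,4) (1,3) (1,4) (2,3) (2,4) (3,3) (3,4) (4,3) (4,4)] -> total=10
Click 2 (1,3) count=1: revealed 0 new [(none)] -> total=10
Click 3 (1,1) count=4: revealed 1 new [(1,1)] -> total=11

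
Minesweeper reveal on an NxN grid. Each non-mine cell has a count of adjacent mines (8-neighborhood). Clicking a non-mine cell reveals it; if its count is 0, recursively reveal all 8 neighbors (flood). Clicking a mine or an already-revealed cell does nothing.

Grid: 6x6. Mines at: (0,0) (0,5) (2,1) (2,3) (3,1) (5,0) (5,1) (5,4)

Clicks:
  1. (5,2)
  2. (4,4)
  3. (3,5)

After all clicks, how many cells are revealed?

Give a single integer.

Click 1 (5,2) count=1: revealed 1 new [(5,2)] -> total=1
Click 2 (4,4) count=1: revealed 1 new [(4,4)] -> total=2
Click 3 (3,5) count=0: revealed 7 new [(1,4) (1,5) (2,4) (2,5) (3,4) (3,5) (4,5)] -> total=9

Answer: 9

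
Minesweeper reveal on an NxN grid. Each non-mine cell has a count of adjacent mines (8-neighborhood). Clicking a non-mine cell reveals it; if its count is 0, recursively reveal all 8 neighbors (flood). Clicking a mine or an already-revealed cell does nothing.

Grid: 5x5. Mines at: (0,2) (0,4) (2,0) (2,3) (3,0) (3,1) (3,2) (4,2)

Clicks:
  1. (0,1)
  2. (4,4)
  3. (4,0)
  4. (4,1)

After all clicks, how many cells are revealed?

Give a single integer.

Click 1 (0,1) count=1: revealed 1 new [(0,1)] -> total=1
Click 2 (4,4) count=0: revealed 4 new [(3,3) (3,4) (4,3) (4,4)] -> total=5
Click 3 (4,0) count=2: revealed 1 new [(4,0)] -> total=6
Click 4 (4,1) count=4: revealed 1 new [(4,1)] -> total=7

Answer: 7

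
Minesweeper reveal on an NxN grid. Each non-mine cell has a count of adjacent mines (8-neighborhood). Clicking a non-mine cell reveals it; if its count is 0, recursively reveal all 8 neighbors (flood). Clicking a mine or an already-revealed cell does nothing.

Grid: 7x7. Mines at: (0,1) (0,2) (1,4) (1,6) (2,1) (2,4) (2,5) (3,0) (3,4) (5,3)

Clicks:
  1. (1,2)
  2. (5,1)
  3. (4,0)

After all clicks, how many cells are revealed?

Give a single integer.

Answer: 10

Derivation:
Click 1 (1,2) count=3: revealed 1 new [(1,2)] -> total=1
Click 2 (5,1) count=0: revealed 9 new [(4,0) (4,1) (4,2) (5,0) (5,1) (5,2) (6,0) (6,1) (6,2)] -> total=10
Click 3 (4,0) count=1: revealed 0 new [(none)] -> total=10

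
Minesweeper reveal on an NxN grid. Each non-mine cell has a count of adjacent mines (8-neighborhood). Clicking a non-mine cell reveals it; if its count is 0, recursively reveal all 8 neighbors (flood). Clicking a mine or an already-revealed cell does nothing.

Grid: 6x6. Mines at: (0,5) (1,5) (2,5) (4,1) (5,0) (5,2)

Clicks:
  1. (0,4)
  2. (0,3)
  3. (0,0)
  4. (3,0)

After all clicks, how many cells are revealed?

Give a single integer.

Click 1 (0,4) count=2: revealed 1 new [(0,4)] -> total=1
Click 2 (0,3) count=0: revealed 27 new [(0,0) (0,1) (0,2) (0,3) (1,0) (1,1) (1,2) (1,3) (1,4) (2,0) (2,1) (2,2) (2,3) (2,4) (3,0) (3,1) (3,2) (3,3) (3,4) (3,5) (4,2) (4,3) (4,4) (4,5) (5,3) (5,4) (5,5)] -> total=28
Click 3 (0,0) count=0: revealed 0 new [(none)] -> total=28
Click 4 (3,0) count=1: revealed 0 new [(none)] -> total=28

Answer: 28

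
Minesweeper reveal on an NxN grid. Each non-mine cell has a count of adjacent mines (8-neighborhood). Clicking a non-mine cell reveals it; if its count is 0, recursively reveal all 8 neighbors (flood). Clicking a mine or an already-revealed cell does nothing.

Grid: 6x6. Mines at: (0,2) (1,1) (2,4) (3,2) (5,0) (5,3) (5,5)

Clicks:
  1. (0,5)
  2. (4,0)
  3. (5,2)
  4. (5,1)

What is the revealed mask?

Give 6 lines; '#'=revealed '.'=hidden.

Answer: ...###
...###
......
......
#.....
.##...

Derivation:
Click 1 (0,5) count=0: revealed 6 new [(0,3) (0,4) (0,5) (1,3) (1,4) (1,5)] -> total=6
Click 2 (4,0) count=1: revealed 1 new [(4,0)] -> total=7
Click 3 (5,2) count=1: revealed 1 new [(5,2)] -> total=8
Click 4 (5,1) count=1: revealed 1 new [(5,1)] -> total=9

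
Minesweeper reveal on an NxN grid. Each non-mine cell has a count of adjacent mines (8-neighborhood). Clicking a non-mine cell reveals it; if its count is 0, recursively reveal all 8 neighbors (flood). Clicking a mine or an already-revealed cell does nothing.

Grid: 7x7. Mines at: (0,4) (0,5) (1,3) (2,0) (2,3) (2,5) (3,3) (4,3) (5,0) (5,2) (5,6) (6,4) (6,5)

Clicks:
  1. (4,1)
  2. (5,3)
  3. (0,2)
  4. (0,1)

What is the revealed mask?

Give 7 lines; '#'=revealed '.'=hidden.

Answer: ###....
###....
.......
.......
.#.....
...#...
.......

Derivation:
Click 1 (4,1) count=2: revealed 1 new [(4,1)] -> total=1
Click 2 (5,3) count=3: revealed 1 new [(5,3)] -> total=2
Click 3 (0,2) count=1: revealed 1 new [(0,2)] -> total=3
Click 4 (0,1) count=0: revealed 5 new [(0,0) (0,1) (1,0) (1,1) (1,2)] -> total=8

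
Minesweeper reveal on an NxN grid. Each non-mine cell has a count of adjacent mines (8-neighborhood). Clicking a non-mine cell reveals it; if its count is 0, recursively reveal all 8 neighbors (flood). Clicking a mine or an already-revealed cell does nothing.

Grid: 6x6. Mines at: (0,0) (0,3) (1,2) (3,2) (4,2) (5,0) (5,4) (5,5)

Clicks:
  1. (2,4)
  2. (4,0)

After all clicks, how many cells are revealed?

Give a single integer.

Click 1 (2,4) count=0: revealed 14 new [(0,4) (0,5) (1,3) (1,4) (1,5) (2,3) (2,4) (2,5) (3,3) (3,4) (3,5) (4,3) (4,4) (4,5)] -> total=14
Click 2 (4,0) count=1: revealed 1 new [(4,0)] -> total=15

Answer: 15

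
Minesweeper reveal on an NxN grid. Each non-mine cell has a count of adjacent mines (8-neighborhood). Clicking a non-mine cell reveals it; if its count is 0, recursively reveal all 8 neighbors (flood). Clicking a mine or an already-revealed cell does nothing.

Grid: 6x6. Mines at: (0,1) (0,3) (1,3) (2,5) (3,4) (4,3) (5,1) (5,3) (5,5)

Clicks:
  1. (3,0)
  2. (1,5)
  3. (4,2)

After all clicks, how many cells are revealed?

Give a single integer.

Click 1 (3,0) count=0: revealed 12 new [(1,0) (1,1) (1,2) (2,0) (2,1) (2,2) (3,0) (3,1) (3,2) (4,0) (4,1) (4,2)] -> total=12
Click 2 (1,5) count=1: revealed 1 new [(1,5)] -> total=13
Click 3 (4,2) count=3: revealed 0 new [(none)] -> total=13

Answer: 13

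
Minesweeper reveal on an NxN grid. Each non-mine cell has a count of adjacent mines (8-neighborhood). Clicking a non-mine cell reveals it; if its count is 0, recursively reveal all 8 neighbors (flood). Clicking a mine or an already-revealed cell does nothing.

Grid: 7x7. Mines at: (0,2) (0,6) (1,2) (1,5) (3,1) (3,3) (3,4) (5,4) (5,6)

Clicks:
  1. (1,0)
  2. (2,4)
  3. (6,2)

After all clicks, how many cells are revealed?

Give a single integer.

Answer: 19

Derivation:
Click 1 (1,0) count=0: revealed 6 new [(0,0) (0,1) (1,0) (1,1) (2,0) (2,1)] -> total=6
Click 2 (2,4) count=3: revealed 1 new [(2,4)] -> total=7
Click 3 (6,2) count=0: revealed 12 new [(4,0) (4,1) (4,2) (4,3) (5,0) (5,1) (5,2) (5,3) (6,0) (6,1) (6,2) (6,3)] -> total=19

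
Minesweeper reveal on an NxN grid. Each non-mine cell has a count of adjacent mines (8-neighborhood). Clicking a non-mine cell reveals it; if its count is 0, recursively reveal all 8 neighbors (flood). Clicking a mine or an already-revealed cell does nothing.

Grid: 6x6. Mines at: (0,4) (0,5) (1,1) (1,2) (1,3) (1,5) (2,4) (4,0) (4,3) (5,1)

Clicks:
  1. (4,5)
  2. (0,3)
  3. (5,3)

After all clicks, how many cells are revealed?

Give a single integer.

Click 1 (4,5) count=0: revealed 6 new [(3,4) (3,5) (4,4) (4,5) (5,4) (5,5)] -> total=6
Click 2 (0,3) count=3: revealed 1 new [(0,3)] -> total=7
Click 3 (5,3) count=1: revealed 1 new [(5,3)] -> total=8

Answer: 8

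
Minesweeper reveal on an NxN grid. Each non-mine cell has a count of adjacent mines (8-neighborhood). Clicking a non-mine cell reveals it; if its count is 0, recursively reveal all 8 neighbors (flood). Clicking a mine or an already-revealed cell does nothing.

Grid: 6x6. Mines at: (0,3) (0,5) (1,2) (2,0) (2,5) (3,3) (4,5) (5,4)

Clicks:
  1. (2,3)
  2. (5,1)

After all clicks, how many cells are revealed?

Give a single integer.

Answer: 12

Derivation:
Click 1 (2,3) count=2: revealed 1 new [(2,3)] -> total=1
Click 2 (5,1) count=0: revealed 11 new [(3,0) (3,1) (3,2) (4,0) (4,1) (4,2) (4,3) (5,0) (5,1) (5,2) (5,3)] -> total=12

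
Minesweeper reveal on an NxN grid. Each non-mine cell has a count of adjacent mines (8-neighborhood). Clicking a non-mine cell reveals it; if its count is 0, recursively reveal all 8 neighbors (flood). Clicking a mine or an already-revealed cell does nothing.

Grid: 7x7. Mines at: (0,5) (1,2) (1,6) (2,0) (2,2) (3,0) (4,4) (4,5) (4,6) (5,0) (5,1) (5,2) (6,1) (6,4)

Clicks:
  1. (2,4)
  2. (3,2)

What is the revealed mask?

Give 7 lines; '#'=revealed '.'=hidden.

Click 1 (2,4) count=0: revealed 9 new [(1,3) (1,4) (1,5) (2,3) (2,4) (2,5) (3,3) (3,4) (3,5)] -> total=9
Click 2 (3,2) count=1: revealed 1 new [(3,2)] -> total=10

Answer: .......
...###.
...###.
..####.
.......
.......
.......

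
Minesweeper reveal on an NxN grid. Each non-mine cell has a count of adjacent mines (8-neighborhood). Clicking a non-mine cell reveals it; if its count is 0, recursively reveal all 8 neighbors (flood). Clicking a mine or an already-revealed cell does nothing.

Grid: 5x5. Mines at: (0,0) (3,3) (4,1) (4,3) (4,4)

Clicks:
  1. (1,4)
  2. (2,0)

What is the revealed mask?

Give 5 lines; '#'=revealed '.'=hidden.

Answer: .####
#####
#####
###..
.....

Derivation:
Click 1 (1,4) count=0: revealed 17 new [(0,1) (0,2) (0,3) (0,4) (1,0) (1,1) (1,2) (1,3) (1,4) (2,0) (2,1) (2,2) (2,3) (2,4) (3,0) (3,1) (3,2)] -> total=17
Click 2 (2,0) count=0: revealed 0 new [(none)] -> total=17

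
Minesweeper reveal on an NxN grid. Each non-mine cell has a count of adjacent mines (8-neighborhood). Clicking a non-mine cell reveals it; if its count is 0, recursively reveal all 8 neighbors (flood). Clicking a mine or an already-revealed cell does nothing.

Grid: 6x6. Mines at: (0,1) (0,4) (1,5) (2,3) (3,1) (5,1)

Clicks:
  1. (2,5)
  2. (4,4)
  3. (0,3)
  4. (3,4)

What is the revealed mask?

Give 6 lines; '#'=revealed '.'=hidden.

Answer: ...#..
......
....##
..####
..####
..####

Derivation:
Click 1 (2,5) count=1: revealed 1 new [(2,5)] -> total=1
Click 2 (4,4) count=0: revealed 13 new [(2,4) (3,2) (3,3) (3,4) (3,5) (4,2) (4,3) (4,4) (4,5) (5,2) (5,3) (5,4) (5,5)] -> total=14
Click 3 (0,3) count=1: revealed 1 new [(0,3)] -> total=15
Click 4 (3,4) count=1: revealed 0 new [(none)] -> total=15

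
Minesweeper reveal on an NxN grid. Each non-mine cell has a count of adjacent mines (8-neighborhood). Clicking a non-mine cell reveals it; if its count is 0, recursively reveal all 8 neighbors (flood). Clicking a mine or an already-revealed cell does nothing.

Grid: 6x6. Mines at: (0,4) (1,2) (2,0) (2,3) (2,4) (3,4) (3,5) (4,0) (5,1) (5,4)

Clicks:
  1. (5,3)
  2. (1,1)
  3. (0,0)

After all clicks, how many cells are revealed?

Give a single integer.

Click 1 (5,3) count=1: revealed 1 new [(5,3)] -> total=1
Click 2 (1,1) count=2: revealed 1 new [(1,1)] -> total=2
Click 3 (0,0) count=0: revealed 3 new [(0,0) (0,1) (1,0)] -> total=5

Answer: 5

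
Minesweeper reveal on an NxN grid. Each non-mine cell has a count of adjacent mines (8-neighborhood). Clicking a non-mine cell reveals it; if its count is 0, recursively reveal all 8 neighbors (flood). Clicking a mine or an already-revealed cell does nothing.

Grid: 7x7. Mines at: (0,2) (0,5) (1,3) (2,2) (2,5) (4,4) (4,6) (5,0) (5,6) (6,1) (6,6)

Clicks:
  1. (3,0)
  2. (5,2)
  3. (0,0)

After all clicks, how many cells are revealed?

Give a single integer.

Answer: 11

Derivation:
Click 1 (3,0) count=0: revealed 10 new [(0,0) (0,1) (1,0) (1,1) (2,0) (2,1) (3,0) (3,1) (4,0) (4,1)] -> total=10
Click 2 (5,2) count=1: revealed 1 new [(5,2)] -> total=11
Click 3 (0,0) count=0: revealed 0 new [(none)] -> total=11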